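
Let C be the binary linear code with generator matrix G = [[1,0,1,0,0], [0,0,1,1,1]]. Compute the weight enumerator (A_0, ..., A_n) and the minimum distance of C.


Weight distribution: A_0 = 1, A_2 = 1, A_3 = 2. Minimum distance d = 2.

Enumerate all 2^2 = 4 messages m ∈ F_2^2.
For each, compute codeword c = mG in F_2^5, then tally its weight.
  m = 00 → c = 00000, weight = 0.
  m = 10 → c = 10100, weight = 2.
  m = 01 → c = 00111, weight = 3.
  m = 11 → c = 10011, weight = 3.
Tally weights:
  weight 0: 1 codewords.
  weight 2: 1 codewords.
  weight 3: 2 codewords.
Minimum distance d = smallest w > 0 with A_w > 0 = 2.
Sanity: Σ A_w = 4 = 2^2 = 4 ✓.


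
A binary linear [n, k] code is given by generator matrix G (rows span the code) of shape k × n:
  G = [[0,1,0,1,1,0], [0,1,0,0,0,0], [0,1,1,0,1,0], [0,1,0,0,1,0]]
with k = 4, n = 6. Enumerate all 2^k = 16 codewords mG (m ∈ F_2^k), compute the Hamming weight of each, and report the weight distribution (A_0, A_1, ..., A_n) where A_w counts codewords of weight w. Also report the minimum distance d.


Weight distribution: A_0 = 1, A_1 = 4, A_2 = 6, A_3 = 4, A_4 = 1. Minimum distance d = 1.

Enumerate all 2^4 = 16 messages m ∈ F_2^4.
For each, compute codeword c = mG in F_2^6, then tally its weight.
  m = 0000 → c = 000000, weight = 0.
  m = 1000 → c = 010110, weight = 3.
  m = 0100 → c = 010000, weight = 1.
  m = 1100 → c = 000110, weight = 2.
  m = 0010 → c = 011010, weight = 3.
  m = 1010 → c = 001100, weight = 2.
  m = 0110 → c = 001010, weight = 2.
  m = 1110 → c = 011100, weight = 3.
  m = 0001 → c = 010010, weight = 2.
  m = 1001 → c = 000100, weight = 1.
  m = 0101 → c = 000010, weight = 1.
  m = 1101 → c = 010100, weight = 2.
  m = 0011 → c = 001000, weight = 1.
  m = 1011 → c = 011110, weight = 4.
  m = 0111 → c = 011000, weight = 2.
  m = 1111 → c = 001110, weight = 3.
Tally weights:
  weight 0: 1 codewords.
  weight 1: 4 codewords.
  weight 2: 6 codewords.
  weight 3: 4 codewords.
  weight 4: 1 codewords.
Minimum distance d = smallest w > 0 with A_w > 0 = 1.
Sanity: Σ A_w = 16 = 2^4 = 16 ✓.


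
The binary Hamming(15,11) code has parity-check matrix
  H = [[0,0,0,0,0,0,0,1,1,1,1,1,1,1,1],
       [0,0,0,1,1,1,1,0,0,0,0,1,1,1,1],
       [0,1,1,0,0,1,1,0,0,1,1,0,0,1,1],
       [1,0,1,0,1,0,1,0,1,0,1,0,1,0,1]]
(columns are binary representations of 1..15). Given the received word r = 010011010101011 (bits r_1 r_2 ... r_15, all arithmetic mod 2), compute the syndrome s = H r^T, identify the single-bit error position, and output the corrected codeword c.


s = (1, 1, 1, 0)^T, error position = 14, corrected codeword c = 010011010101001

Compute s = H r^T mod 2 one row at a time:
  s_1 = 1 + 0 + 1 + 0 + 1 + 0 + 1 + 1 = 5 ≡ 1 (mod 2).
  s_2 = 0 + 1 + 1 + 0 + 1 + 0 + 1 + 1 = 5 ≡ 1 (mod 2).
  s_3 = 1 + 0 + 1 + 0 + 1 + 0 + 1 + 1 = 5 ≡ 1 (mod 2).
  s_4 = 0 + 0 + 1 + 0 + 0 + 0 + 0 + 1 = 2 ≡ 0 (mod 2).
s = (1, 1, 1, 0)^T — this equals column 14 of H (binary 1110), so error is at position 14.
Correct: flip bit 14 of r = 010011010101011 to get c = 010011010101001.


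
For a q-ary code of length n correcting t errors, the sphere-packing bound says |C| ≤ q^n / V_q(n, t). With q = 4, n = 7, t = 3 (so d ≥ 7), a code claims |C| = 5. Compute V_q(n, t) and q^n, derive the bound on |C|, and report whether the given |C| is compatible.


V_q(n, t) = 1156, q^n = 16384, Hamming bound = 14, |C| = 5 ≤ bound (satisfied).

Step 1: Compute V_q(n, t) = Σ_{j=0}^3 C(n, j) (q−1)^j.
  j = 0: C(7,0)·(3)^0 = 1·1 = 1.
  j = 1: C(7,1)·(3)^1 = 7·3 = 21.
  j = 2: C(7,2)·(3)^2 = 21·9 = 189.
  j = 3: C(7,3)·(3)^3 = 35·27 = 945.
  V_q(n, t) = 1 + 21 + 189 + 945 = 1156.
Step 2: q^n = 4^7 = 16384.
Step 3: Hamming bound ⌊q^n / V_q(n,t)⌋ = ⌊16384/1156⌋ = 14.
Step 4: Compare |C| = 5 to 14: satisfied.
The claimed |C| lies below the Hamming bound.


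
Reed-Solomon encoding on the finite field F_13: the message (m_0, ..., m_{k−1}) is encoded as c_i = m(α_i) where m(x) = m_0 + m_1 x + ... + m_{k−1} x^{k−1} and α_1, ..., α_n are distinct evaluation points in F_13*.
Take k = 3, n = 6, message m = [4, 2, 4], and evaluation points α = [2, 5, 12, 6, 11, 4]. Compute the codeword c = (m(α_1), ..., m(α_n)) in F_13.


c = [11, 10, 6, 4, 3, 11]

Message polynomial: m(x) = 4 + 2·x + 4·x^2 (mod 13).
For each evaluation point α_i, compute m(α_i) mod 13:
  α_1 = 2: Horner steps 4 → 10 → 11, so m(2) = 11.
  α_2 = 5: Horner steps 4 → 9 → 10, so m(5) = 10.
  α_3 = 12: Horner steps 4 → 11 → 6, so m(12) = 6.
  α_4 = 6: Horner steps 4 → 0 → 4, so m(6) = 4.
  α_5 = 11: Horner steps 4 → 7 → 3, so m(11) = 3.
  α_6 = 4: Horner steps 4 → 5 → 11, so m(4) = 11.
Codeword c = [11, 10, 6, 4, 3, 11] ∈ F_13^6.


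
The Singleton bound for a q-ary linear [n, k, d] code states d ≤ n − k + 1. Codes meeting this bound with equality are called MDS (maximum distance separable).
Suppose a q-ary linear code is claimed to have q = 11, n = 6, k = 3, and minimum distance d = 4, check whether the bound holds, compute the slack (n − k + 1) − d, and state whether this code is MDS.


Singleton RHS = n − k + 1 = 4, slack = 0, bound satisfied, MDS.

Singleton bound: d ≤ n − k + 1.
Here n = 6, k = 3, so n − k + 1 = 4.
Given d = 4, check d ≤ 4: YES.
Slack = (n − k + 1) − d = 0.
The code is MDS (slack = 0).
Description: the claimed parameters are [6, 3, 4]_11; such a code would be MDS (meets Singleton bound).


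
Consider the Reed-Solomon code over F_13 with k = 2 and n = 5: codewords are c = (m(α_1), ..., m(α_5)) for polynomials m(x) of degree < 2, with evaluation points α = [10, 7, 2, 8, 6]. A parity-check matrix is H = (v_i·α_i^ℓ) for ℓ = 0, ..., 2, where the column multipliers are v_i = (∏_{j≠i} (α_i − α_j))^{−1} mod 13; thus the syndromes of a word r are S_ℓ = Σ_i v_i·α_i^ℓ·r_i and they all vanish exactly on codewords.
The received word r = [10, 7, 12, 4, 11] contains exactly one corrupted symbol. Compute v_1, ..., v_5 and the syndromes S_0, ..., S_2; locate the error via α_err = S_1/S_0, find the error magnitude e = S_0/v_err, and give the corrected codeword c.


S = (3, 8, 4), error at position 2, error magnitude e = 6, c = [10, 1, 12, 4, 11].

Step 1: column multipliers v_i = (∏_{j≠i}(α_i − α_j))^{−1} mod 13.
  i = 1 (α = 10): (10−7)(10−2)(10−8)(10−6) = 3·8·2·4 = 192 ≡ 10, so v_1 = 10^{−1} = 4 (mod 13).
  i = 2 (α = 7): (7−10)(7−2)(7−8)(7−6) = (−3)·5·(−1)·1 = 15 ≡ 2, so v_2 = 2^{−1} = 7 (mod 13).
  i = 3 (α = 2): (2−10)(2−7)(2−8)(2−6) = (−8)·(−5)·(−6)·(−4) = 960 ≡ 11, so v_3 = 11^{−1} = 6 (mod 13).
  i = 4 (α = 8): (8−10)(8−7)(8−2)(8−6) = (−2)·1·6·2 = −24 ≡ 2, so v_4 = 2^{−1} = 7 (mod 13).
  i = 5 (α = 6): (6−10)(6−7)(6−2)(6−8) = (−4)·(−1)·4·(−2) = −32 ≡ 7, so v_5 = 7^{−1} = 2 (mod 13).
  v = [4, 7, 6, 7, 2].
Step 2: syndromes of r = [10, 7, 12, 4, 11] (all sums mod 13).
  S_0 = Σ v_i r_i = 4·10 + 7·7 + 6·12 + 7·4 + 2·11 = 211 ≡ 3.
  S_1 = Σ v_i α_i r_i = 4·10·10 + 7·7·7 + 6·2·12 + 7·8·4 + 2·6·11 = 1243 ≡ 8.
  α_i^2 mod 13 = [9, 10, 4, 12, 10].
  S_2 = Σ v_i α_i^2 r_i = 4·9·10 + 7·10·7 + 6·4·12 + 7·12·4 + 2·10·11 = 1694 ≡ 4.
  S = (3, 8, 4) ≠ 0, so r is not a codeword (an error is present).
Step 3: locate the error. For a single error e at position i, S_ℓ = v_i·e·α_i^ℓ, so α_err = S_1/S_0.
  S_0^{−1} = 3^{−1} = 9 (mod 13), so α_err = 8·9 = 72 ≡ 7 = α_2. Error position i = 2.
  Consistency check: S_2/S_1 = 4·5 = 20 ≡ 7 = α_err ✓ (single-error assumption holds).
Step 4: error magnitude e = S_0/v_2 = S_0·∏_{j≠2}(α_2 − α_j) = 3·2 = 6 ≡ 6 (mod 13).
Step 5: correct position 2: c_2 = r_2 − e = 7 − 6 ≡ 1 (mod 13). Hence c = [10, 1, 12, 4, 11].
  Check: interpolating c through the α_i gives m(x) = 6 + 3·x (degree < 2) with m(α_i) = c_i for every i, so c is indeed a codeword.


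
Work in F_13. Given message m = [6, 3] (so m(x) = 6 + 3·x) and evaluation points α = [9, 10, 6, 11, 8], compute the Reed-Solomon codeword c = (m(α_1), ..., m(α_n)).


c = [7, 10, 11, 0, 4]

Message polynomial: m(x) = 6 + 3·x (mod 13).
For each evaluation point α_i, compute m(α_i) mod 13:
  α_1 = 9: Horner steps 3 → 7, so m(9) = 7.
  α_2 = 10: Horner steps 3 → 10, so m(10) = 10.
  α_3 = 6: Horner steps 3 → 11, so m(6) = 11.
  α_4 = 11: Horner steps 3 → 0, so m(11) = 0.
  α_5 = 8: Horner steps 3 → 4, so m(8) = 4.
Codeword c = [7, 10, 11, 0, 4] ∈ F_13^5.


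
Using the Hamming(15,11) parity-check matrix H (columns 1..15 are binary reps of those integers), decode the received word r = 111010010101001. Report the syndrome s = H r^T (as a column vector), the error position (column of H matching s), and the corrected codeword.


s = (0, 1, 0, 0)^T, error position = 4, corrected codeword c = 111110010101001

Compute s = H r^T mod 2 one row at a time:
  s_1 = 1 + 0 + 1 + 0 + 1 + 0 + 0 + 1 = 4 ≡ 0 (mod 2).
  s_2 = 0 + 1 + 0 + 0 + 1 + 0 + 0 + 1 = 3 ≡ 1 (mod 2).
  s_3 = 1 + 1 + 0 + 0 + 1 + 0 + 0 + 1 = 4 ≡ 0 (mod 2).
  s_4 = 1 + 1 + 1 + 0 + 0 + 0 + 0 + 1 = 4 ≡ 0 (mod 2).
s = (0, 1, 0, 0)^T — this equals column 4 of H (binary 0100), so error is at position 4.
Correct: flip bit 4 of r = 111010010101001 to get c = 111110010101001.


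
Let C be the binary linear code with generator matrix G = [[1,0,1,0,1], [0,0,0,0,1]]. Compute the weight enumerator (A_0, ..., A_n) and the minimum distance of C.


Weight distribution: A_0 = 1, A_1 = 1, A_2 = 1, A_3 = 1. Minimum distance d = 1.

Enumerate all 2^2 = 4 messages m ∈ F_2^2.
For each, compute codeword c = mG in F_2^5, then tally its weight.
  m = 00 → c = 00000, weight = 0.
  m = 10 → c = 10101, weight = 3.
  m = 01 → c = 00001, weight = 1.
  m = 11 → c = 10100, weight = 2.
Tally weights:
  weight 0: 1 codewords.
  weight 1: 1 codewords.
  weight 2: 1 codewords.
  weight 3: 1 codewords.
Minimum distance d = smallest w > 0 with A_w > 0 = 1.
Sanity: Σ A_w = 4 = 2^2 = 4 ✓.


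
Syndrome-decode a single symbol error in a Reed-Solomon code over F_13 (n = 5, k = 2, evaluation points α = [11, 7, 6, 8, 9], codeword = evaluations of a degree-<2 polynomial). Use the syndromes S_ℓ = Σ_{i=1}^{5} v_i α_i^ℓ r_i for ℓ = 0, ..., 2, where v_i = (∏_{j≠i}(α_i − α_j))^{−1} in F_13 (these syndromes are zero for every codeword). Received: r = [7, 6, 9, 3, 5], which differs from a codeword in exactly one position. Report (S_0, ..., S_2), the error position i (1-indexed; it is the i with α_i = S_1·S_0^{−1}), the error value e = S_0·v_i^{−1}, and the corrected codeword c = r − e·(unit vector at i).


S = (5, 6, 2), error at position 5, error magnitude e = 5, c = [7, 6, 9, 3, 0].

Step 1: column multipliers v_i = (∏_{j≠i}(α_i − α_j))^{−1} mod 13.
  i = 1 (α = 11): (11−7)(11−6)(11−8)(11−9) = 4·5·3·2 = 120 ≡ 3, so v_1 = 3^{−1} = 9 (mod 13).
  i = 2 (α = 7): (7−11)(7−6)(7−8)(7−9) = (−4)·1·(−1)·(−2) = −8 ≡ 5, so v_2 = 5^{−1} = 8 (mod 13).
  i = 3 (α = 6): (6−11)(6−7)(6−8)(6−9) = (−5)·(−1)·(−2)·(−3) = 30 ≡ 4, so v_3 = 4^{−1} = 10 (mod 13).
  i = 4 (α = 8): (8−11)(8−7)(8−6)(8−9) = (−3)·1·2·(−1) = 6 ≡ 6, so v_4 = 6^{−1} = 11 (mod 13).
  i = 5 (α = 9): (9−11)(9−7)(9−6)(9−8) = (−2)·2·3·1 = −12 ≡ 1, so v_5 = 1^{−1} = 1 (mod 13).
  v = [9, 8, 10, 11, 1].
Step 2: syndromes of r = [7, 6, 9, 3, 5] (all sums mod 13).
  S_0 = Σ v_i r_i = 9·7 + 8·6 + 10·9 + 11·3 + 1·5 = 239 ≡ 5.
  S_1 = Σ v_i α_i r_i = 9·11·7 + 8·7·6 + 10·6·9 + 11·8·3 + 1·9·5 = 1878 ≡ 6.
  α_i^2 mod 13 = [4, 10, 10, 12, 3].
  S_2 = Σ v_i α_i^2 r_i = 9·4·7 + 8·10·6 + 10·10·9 + 11·12·3 + 1·3·5 = 2043 ≡ 2.
  S = (5, 6, 2) ≠ 0, so r is not a codeword (an error is present).
Step 3: locate the error. For a single error e at position i, S_ℓ = v_i·e·α_i^ℓ, so α_err = S_1/S_0.
  S_0^{−1} = 5^{−1} = 8 (mod 13), so α_err = 6·8 = 48 ≡ 9 = α_5. Error position i = 5.
  Consistency check: S_2/S_1 = 2·11 = 22 ≡ 9 = α_err ✓ (single-error assumption holds).
Step 4: error magnitude e = S_0/v_5 = S_0·∏_{j≠5}(α_5 − α_j) = 5·1 = 5 ≡ 5 (mod 13).
Step 5: correct position 5: c_5 = r_5 − e = 5 − 5 ≡ 0 (mod 13). Hence c = [7, 6, 9, 3, 0].
  Check: interpolating c through the α_i gives m(x) = 1 + 10·x (degree < 2) with m(α_i) = c_i for every i, so c is indeed a codeword.


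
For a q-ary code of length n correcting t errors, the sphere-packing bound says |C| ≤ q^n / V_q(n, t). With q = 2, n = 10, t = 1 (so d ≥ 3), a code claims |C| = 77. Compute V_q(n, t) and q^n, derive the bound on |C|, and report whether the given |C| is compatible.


V_q(n, t) = 11, q^n = 1024, Hamming bound = 93, |C| = 77 ≤ bound (satisfied).

Step 1: Compute V_q(n, t) = Σ_{j=0}^1 C(n, j) (q−1)^j.
  j = 0: C(10,0)·(1)^0 = 1·1 = 1.
  j = 1: C(10,1)·(1)^1 = 10·1 = 10.
  V_q(n, t) = 1 + 10 = 11.
Step 2: q^n = 2^10 = 1024.
Step 3: Hamming bound ⌊q^n / V_q(n,t)⌋ = ⌊1024/11⌋ = 93.
Step 4: Compare |C| = 77 to 93: satisfied.
The claimed |C| lies below the Hamming bound.


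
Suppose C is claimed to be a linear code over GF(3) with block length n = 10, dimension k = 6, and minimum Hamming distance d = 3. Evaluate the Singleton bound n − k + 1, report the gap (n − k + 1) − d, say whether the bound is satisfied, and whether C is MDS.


Singleton RHS = n − k + 1 = 5, slack = 2, bound satisfied, not MDS.

Singleton bound: d ≤ n − k + 1.
Here n = 10, k = 6, so n − k + 1 = 5.
Given d = 3, check d ≤ 5: YES.
Slack = (n − k + 1) − d = 2.
The code is NOT MDS (slack = 2 > 0).
Description: the claimed parameters are [10, 6, 3]_3; such a code would be non-MDS.


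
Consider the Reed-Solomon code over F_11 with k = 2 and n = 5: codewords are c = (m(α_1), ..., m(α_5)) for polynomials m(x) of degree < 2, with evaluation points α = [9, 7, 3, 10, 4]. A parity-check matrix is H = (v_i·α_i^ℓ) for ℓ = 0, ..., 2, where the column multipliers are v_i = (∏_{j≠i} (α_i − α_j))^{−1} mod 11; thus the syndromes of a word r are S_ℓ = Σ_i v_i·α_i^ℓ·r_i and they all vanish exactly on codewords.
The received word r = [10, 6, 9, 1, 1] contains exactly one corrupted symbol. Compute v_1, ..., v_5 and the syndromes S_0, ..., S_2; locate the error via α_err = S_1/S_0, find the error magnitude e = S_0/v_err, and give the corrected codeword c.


S = (5, 9, 3), error at position 5, error magnitude e = 1, c = [10, 6, 9, 1, 0].

Step 1: column multipliers v_i = (∏_{j≠i}(α_i − α_j))^{−1} mod 11.
  i = 1 (α = 9): (9−7)(9−3)(9−10)(9−4) = 2·6·(−1)·5 = −60 ≡ 6, so v_1 = 6^{−1} = 2 (mod 11).
  i = 2 (α = 7): (7−9)(7−3)(7−10)(7−4) = (−2)·4·(−3)·3 = 72 ≡ 6, so v_2 = 6^{−1} = 2 (mod 11).
  i = 3 (α = 3): (3−9)(3−7)(3−10)(3−4) = (−6)·(−4)·(−7)·(−1) = 168 ≡ 3, so v_3 = 3^{−1} = 4 (mod 11).
  i = 4 (α = 10): (10−9)(10−7)(10−3)(10−4) = 1·3·7·6 = 126 ≡ 5, so v_4 = 5^{−1} = 9 (mod 11).
  i = 5 (α = 4): (4−9)(4−7)(4−3)(4−10) = (−5)·(−3)·1·(−6) = −90 ≡ 9, so v_5 = 9^{−1} = 5 (mod 11).
  v = [2, 2, 4, 9, 5].
Step 2: syndromes of r = [10, 6, 9, 1, 1] (all sums mod 11).
  S_0 = Σ v_i r_i = 2·10 + 2·6 + 4·9 + 9·1 + 5·1 = 82 ≡ 5.
  S_1 = Σ v_i α_i r_i = 2·9·10 + 2·7·6 + 4·3·9 + 9·10·1 + 5·4·1 = 482 ≡ 9.
  α_i^2 mod 11 = [4, 5, 9, 1, 5].
  S_2 = Σ v_i α_i^2 r_i = 2·4·10 + 2·5·6 + 4·9·9 + 9·1·1 + 5·5·1 = 498 ≡ 3.
  S = (5, 9, 3) ≠ 0, so r is not a codeword (an error is present).
Step 3: locate the error. For a single error e at position i, S_ℓ = v_i·e·α_i^ℓ, so α_err = S_1/S_0.
  S_0^{−1} = 5^{−1} = 9 (mod 11), so α_err = 9·9 = 81 ≡ 4 = α_5. Error position i = 5.
  Consistency check: S_2/S_1 = 3·5 = 15 ≡ 4 = α_err ✓ (single-error assumption holds).
Step 4: error magnitude e = S_0/v_5 = S_0·∏_{j≠5}(α_5 − α_j) = 5·9 = 45 ≡ 1 (mod 11).
Step 5: correct position 5: c_5 = r_5 − e = 1 − 1 ≡ 0 (mod 11). Hence c = [10, 6, 9, 1, 0].
  Check: interpolating c through the α_i gives m(x) = 3 + 2·x (degree < 2) with m(α_i) = c_i for every i, so c is indeed a codeword.


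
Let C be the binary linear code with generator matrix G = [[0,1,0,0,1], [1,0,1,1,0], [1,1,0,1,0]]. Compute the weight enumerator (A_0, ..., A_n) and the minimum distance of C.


Weight distribution: A_0 = 1, A_2 = 3, A_3 = 3, A_5 = 1. Minimum distance d = 2.

Enumerate all 2^3 = 8 messages m ∈ F_2^3.
For each, compute codeword c = mG in F_2^5, then tally its weight.
  m = 000 → c = 00000, weight = 0.
  m = 100 → c = 01001, weight = 2.
  m = 010 → c = 10110, weight = 3.
  m = 110 → c = 11111, weight = 5.
  m = 001 → c = 11010, weight = 3.
  m = 101 → c = 10011, weight = 3.
  m = 011 → c = 01100, weight = 2.
  m = 111 → c = 00101, weight = 2.
Tally weights:
  weight 0: 1 codewords.
  weight 2: 3 codewords.
  weight 3: 3 codewords.
  weight 5: 1 codewords.
Minimum distance d = smallest w > 0 with A_w > 0 = 2.
Sanity: Σ A_w = 8 = 2^3 = 8 ✓.


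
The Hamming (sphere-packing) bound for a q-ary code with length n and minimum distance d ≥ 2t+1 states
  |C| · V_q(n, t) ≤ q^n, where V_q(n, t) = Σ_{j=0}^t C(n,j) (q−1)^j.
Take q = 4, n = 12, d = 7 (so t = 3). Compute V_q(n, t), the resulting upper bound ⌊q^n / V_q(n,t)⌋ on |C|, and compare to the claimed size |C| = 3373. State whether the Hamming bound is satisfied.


V_q(n, t) = 6571, q^n = 16777216, Hamming bound = 2553, |C| = 3373 > bound (violated).

Step 1: Compute V_q(n, t) = Σ_{j=0}^3 C(n, j) (q−1)^j.
  j = 0: C(12,0)·(3)^0 = 1·1 = 1.
  j = 1: C(12,1)·(3)^1 = 12·3 = 36.
  j = 2: C(12,2)·(3)^2 = 66·9 = 594.
  j = 3: C(12,3)·(3)^3 = 220·27 = 5940.
  V_q(n, t) = 1 + 36 + 594 + 5940 = 6571.
Step 2: q^n = 4^12 = 16777216.
Step 3: Hamming bound ⌊q^n / V_q(n,t)⌋ = ⌊16777216/6571⌋ = 2553.
Step 4: Compare |C| = 3373 to 2553: violated.
The claimed |C| lies above the Hamming bound, so no 4-ary code of length 12 with d ≥ 7 can have 3373 codewords.


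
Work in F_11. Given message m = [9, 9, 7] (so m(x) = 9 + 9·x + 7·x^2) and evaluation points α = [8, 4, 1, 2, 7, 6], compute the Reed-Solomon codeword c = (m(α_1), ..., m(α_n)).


c = [1, 3, 3, 0, 8, 7]

Message polynomial: m(x) = 9 + 9·x + 7·x^2 (mod 11).
For each evaluation point α_i, compute m(α_i) mod 11:
  α_1 = 8: Horner steps 7 → 10 → 1, so m(8) = 1.
  α_2 = 4: Horner steps 7 → 4 → 3, so m(4) = 3.
  α_3 = 1: Horner steps 7 → 5 → 3, so m(1) = 3.
  α_4 = 2: Horner steps 7 → 1 → 0, so m(2) = 0.
  α_5 = 7: Horner steps 7 → 3 → 8, so m(7) = 8.
  α_6 = 6: Horner steps 7 → 7 → 7, so m(6) = 7.
Codeword c = [1, 3, 3, 0, 8, 7] ∈ F_11^6.


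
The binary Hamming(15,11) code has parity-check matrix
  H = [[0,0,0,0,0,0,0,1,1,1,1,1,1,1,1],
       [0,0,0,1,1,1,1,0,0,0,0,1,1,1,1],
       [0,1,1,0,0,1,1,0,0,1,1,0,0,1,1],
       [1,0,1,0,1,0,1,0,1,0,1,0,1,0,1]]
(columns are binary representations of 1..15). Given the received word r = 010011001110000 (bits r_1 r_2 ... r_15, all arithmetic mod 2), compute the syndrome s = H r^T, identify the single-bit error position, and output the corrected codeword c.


s = (1, 0, 0, 1)^T, error position = 9, corrected codeword c = 010011000110000

Compute s = H r^T mod 2 one row at a time:
  s_1 = 0 + 1 + 1 + 1 + 0 + 0 + 0 + 0 = 3 ≡ 1 (mod 2).
  s_2 = 0 + 1 + 1 + 0 + 0 + 0 + 0 + 0 = 2 ≡ 0 (mod 2).
  s_3 = 1 + 0 + 1 + 0 + 1 + 1 + 0 + 0 = 4 ≡ 0 (mod 2).
  s_4 = 0 + 0 + 1 + 0 + 1 + 1 + 0 + 0 = 3 ≡ 1 (mod 2).
s = (1, 0, 0, 1)^T — this equals column 9 of H (binary 1001), so error is at position 9.
Correct: flip bit 9 of r = 010011001110000 to get c = 010011000110000.


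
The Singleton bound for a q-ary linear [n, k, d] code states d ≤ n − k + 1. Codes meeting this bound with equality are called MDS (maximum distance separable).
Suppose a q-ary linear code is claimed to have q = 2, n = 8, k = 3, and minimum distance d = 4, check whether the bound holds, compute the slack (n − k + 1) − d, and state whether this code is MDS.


Singleton RHS = n − k + 1 = 6, slack = 2, bound satisfied, not MDS.

Singleton bound: d ≤ n − k + 1.
Here n = 8, k = 3, so n − k + 1 = 6.
Given d = 4, check d ≤ 6: YES.
Slack = (n − k + 1) − d = 2.
The code is NOT MDS (slack = 2 > 0).
Description: the claimed parameters are [8, 3, 4]_2; such a code would be non-MDS.


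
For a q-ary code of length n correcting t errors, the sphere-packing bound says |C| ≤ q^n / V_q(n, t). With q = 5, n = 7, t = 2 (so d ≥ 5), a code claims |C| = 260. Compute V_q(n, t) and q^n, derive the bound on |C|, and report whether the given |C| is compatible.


V_q(n, t) = 365, q^n = 78125, Hamming bound = 214, |C| = 260 > bound (violated).

Step 1: Compute V_q(n, t) = Σ_{j=0}^2 C(n, j) (q−1)^j.
  j = 0: C(7,0)·(4)^0 = 1·1 = 1.
  j = 1: C(7,1)·(4)^1 = 7·4 = 28.
  j = 2: C(7,2)·(4)^2 = 21·16 = 336.
  V_q(n, t) = 1 + 28 + 336 = 365.
Step 2: q^n = 5^7 = 78125.
Step 3: Hamming bound ⌊q^n / V_q(n,t)⌋ = ⌊78125/365⌋ = 214.
Step 4: Compare |C| = 260 to 214: violated.
The claimed |C| lies above the Hamming bound, so no 5-ary code of length 7 with d ≥ 5 can have 260 codewords.


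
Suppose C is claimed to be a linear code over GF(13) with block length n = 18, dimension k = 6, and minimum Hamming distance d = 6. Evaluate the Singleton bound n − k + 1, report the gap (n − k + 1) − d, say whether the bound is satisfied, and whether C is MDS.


Singleton RHS = n − k + 1 = 13, slack = 7, bound satisfied, not MDS.

Singleton bound: d ≤ n − k + 1.
Here n = 18, k = 6, so n − k + 1 = 13.
Given d = 6, check d ≤ 13: YES.
Slack = (n − k + 1) − d = 7.
The code is NOT MDS (slack = 7 > 0).
Description: the claimed parameters are [18, 6, 6]_13; such a code would be non-MDS.


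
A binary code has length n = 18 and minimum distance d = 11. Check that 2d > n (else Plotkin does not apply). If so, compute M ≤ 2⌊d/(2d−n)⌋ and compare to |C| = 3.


Plotkin bound M ≤ 4; given |C| = 3 ≤ bound (satisfied).

Check applicability: 2d = 22, n = 18.
2d − n = 4 > 0, so Plotkin applies.
Compute d/(2d−n) = 11/4 ≈ 2.7500.
⌊d/(2d−n)⌋ = 2.
Plotkin bound: M ≤ 2·2 = 4.
Given |C| = 3, check: satisfied.
This |C| is below the Plotkin bound.


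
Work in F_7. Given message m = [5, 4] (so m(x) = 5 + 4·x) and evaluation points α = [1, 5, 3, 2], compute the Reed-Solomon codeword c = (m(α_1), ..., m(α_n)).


c = [2, 4, 3, 6]

Message polynomial: m(x) = 5 + 4·x (mod 7).
For each evaluation point α_i, compute m(α_i) mod 7:
  α_1 = 1: Horner steps 4 → 2, so m(1) = 2.
  α_2 = 5: Horner steps 4 → 4, so m(5) = 4.
  α_3 = 3: Horner steps 4 → 3, so m(3) = 3.
  α_4 = 2: Horner steps 4 → 6, so m(2) = 6.
Codeword c = [2, 4, 3, 6] ∈ F_7^4.


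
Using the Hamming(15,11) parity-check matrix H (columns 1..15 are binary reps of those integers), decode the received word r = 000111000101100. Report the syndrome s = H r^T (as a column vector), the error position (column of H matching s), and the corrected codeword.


s = (1, 1, 0, 0)^T, error position = 12, corrected codeword c = 000111000100100

Compute s = H r^T mod 2 one row at a time:
  s_1 = 0 + 0 + 1 + 0 + 1 + 1 + 0 + 0 = 3 ≡ 1 (mod 2).
  s_2 = 1 + 1 + 1 + 0 + 1 + 1 + 0 + 0 = 5 ≡ 1 (mod 2).
  s_3 = 0 + 0 + 1 + 0 + 1 + 0 + 0 + 0 = 2 ≡ 0 (mod 2).
  s_4 = 0 + 0 + 1 + 0 + 0 + 0 + 1 + 0 = 2 ≡ 0 (mod 2).
s = (1, 1, 0, 0)^T — this equals column 12 of H (binary 1100), so error is at position 12.
Correct: flip bit 12 of r = 000111000101100 to get c = 000111000100100.


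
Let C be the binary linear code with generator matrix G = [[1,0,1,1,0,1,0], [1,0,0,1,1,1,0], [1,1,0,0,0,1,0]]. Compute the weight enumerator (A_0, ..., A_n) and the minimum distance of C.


Weight distribution: A_0 = 1, A_2 = 1, A_3 = 3, A_4 = 2, A_5 = 1. Minimum distance d = 2.

Enumerate all 2^3 = 8 messages m ∈ F_2^3.
For each, compute codeword c = mG in F_2^7, then tally its weight.
  m = 000 → c = 0000000, weight = 0.
  m = 100 → c = 1011010, weight = 4.
  m = 010 → c = 1001110, weight = 4.
  m = 110 → c = 0010100, weight = 2.
  m = 001 → c = 1100010, weight = 3.
  m = 101 → c = 0111000, weight = 3.
  m = 011 → c = 0101100, weight = 3.
  m = 111 → c = 1110110, weight = 5.
Tally weights:
  weight 0: 1 codewords.
  weight 2: 1 codewords.
  weight 3: 3 codewords.
  weight 4: 2 codewords.
  weight 5: 1 codewords.
Minimum distance d = smallest w > 0 with A_w > 0 = 2.
Sanity: Σ A_w = 8 = 2^3 = 8 ✓.


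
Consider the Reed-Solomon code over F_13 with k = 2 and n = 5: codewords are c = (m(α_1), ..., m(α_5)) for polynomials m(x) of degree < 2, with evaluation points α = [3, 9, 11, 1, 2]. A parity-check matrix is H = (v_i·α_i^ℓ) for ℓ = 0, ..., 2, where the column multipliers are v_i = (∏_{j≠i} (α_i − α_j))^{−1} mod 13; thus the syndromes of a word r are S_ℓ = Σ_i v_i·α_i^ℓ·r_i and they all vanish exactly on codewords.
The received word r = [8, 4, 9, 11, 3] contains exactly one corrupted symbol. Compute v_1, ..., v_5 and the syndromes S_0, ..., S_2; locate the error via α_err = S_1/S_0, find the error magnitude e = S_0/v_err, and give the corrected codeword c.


S = (11, 8, 7), error at position 2, error magnitude e = 5, c = [8, 12, 9, 11, 3].

Step 1: column multipliers v_i = (∏_{j≠i}(α_i − α_j))^{−1} mod 13.
  i = 1 (α = 3): (3−9)(3−11)(3−1)(3−2) = (−6)·(−8)·2·1 = 96 ≡ 5, so v_1 = 5^{−1} = 8 (mod 13).
  i = 2 (α = 9): (9−3)(9−11)(9−1)(9−2) = 6·(−2)·8·7 = −672 ≡ 4, so v_2 = 4^{−1} = 10 (mod 13).
  i = 3 (α = 11): (11−3)(11−9)(11−1)(11−2) = 8·2·10·9 = 1440 ≡ 10, so v_3 = 10^{−1} = 4 (mod 13).
  i = 4 (α = 1): (1−3)(1−9)(1−11)(1−2) = (−2)·(−8)·(−10)·(−1) = 160 ≡ 4, so v_4 = 4^{−1} = 10 (mod 13).
  i = 5 (α = 2): (2−3)(2−9)(2−11)(2−1) = (−1)·(−7)·(−9)·1 = −63 ≡ 2, so v_5 = 2^{−1} = 7 (mod 13).
  v = [8, 10, 4, 10, 7].
Step 2: syndromes of r = [8, 4, 9, 11, 3] (all sums mod 13).
  S_0 = Σ v_i r_i = 8·8 + 10·4 + 4·9 + 10·11 + 7·3 = 271 ≡ 11.
  S_1 = Σ v_i α_i r_i = 8·3·8 + 10·9·4 + 4·11·9 + 10·1·11 + 7·2·3 = 1100 ≡ 8.
  α_i^2 mod 13 = [9, 3, 4, 1, 4].
  S_2 = Σ v_i α_i^2 r_i = 8·9·8 + 10·3·4 + 4·4·9 + 10·1·11 + 7·4·3 = 1034 ≡ 7.
  S = (11, 8, 7) ≠ 0, so r is not a codeword (an error is present).
Step 3: locate the error. For a single error e at position i, S_ℓ = v_i·e·α_i^ℓ, so α_err = S_1/S_0.
  S_0^{−1} = 11^{−1} = 6 (mod 13), so α_err = 8·6 = 48 ≡ 9 = α_2. Error position i = 2.
  Consistency check: S_2/S_1 = 7·5 = 35 ≡ 9 = α_err ✓ (single-error assumption holds).
Step 4: error magnitude e = S_0/v_2 = S_0·∏_{j≠2}(α_2 − α_j) = 11·4 = 44 ≡ 5 (mod 13).
Step 5: correct position 2: c_2 = r_2 − e = 4 − 5 ≡ 12 (mod 13). Hence c = [8, 12, 9, 11, 3].
  Check: interpolating c through the α_i gives m(x) = 6 + 5·x (degree < 2) with m(α_i) = c_i for every i, so c is indeed a codeword.


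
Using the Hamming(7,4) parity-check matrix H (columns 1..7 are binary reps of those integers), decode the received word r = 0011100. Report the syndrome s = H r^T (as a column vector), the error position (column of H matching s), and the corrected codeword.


s = (0, 1, 0)^T, error position = 2, corrected codeword c = 0111100

Compute s = H r^T mod 2 one row at a time:
  s_1 = 1 + 1 + 0 + 0 = 2 ≡ 0 (mod 2).
  s_2 = 0 + 1 + 0 + 0 = 1 ≡ 1 (mod 2).
  s_3 = 0 + 1 + 1 + 0 = 2 ≡ 0 (mod 2).
s = (0, 1, 0)^T — this equals column 2 of H (binary 010), so error is at position 2.
Correct: flip bit 2 of r = 0011100 to get c = 0111100.


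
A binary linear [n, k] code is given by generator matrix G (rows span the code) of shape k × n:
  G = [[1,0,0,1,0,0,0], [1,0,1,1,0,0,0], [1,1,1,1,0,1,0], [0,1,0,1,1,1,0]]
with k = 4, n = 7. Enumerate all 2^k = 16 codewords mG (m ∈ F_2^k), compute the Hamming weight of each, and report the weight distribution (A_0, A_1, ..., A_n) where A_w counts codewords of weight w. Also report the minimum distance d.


Weight distribution: A_0 = 1, A_1 = 1, A_2 = 4, A_3 = 4, A_4 = 3, A_5 = 3. Minimum distance d = 1.

Enumerate all 2^4 = 16 messages m ∈ F_2^4.
For each, compute codeword c = mG in F_2^7, then tally its weight.
  m = 0000 → c = 0000000, weight = 0.
  m = 1000 → c = 1001000, weight = 2.
  m = 0100 → c = 1011000, weight = 3.
  m = 1100 → c = 0010000, weight = 1.
  m = 0010 → c = 1111010, weight = 5.
  m = 1010 → c = 0110010, weight = 3.
  m = 0110 → c = 0100010, weight = 2.
  m = 1110 → c = 1101010, weight = 4.
  m = 0001 → c = 0101110, weight = 4.
  m = 1001 → c = 1100110, weight = 4.
  m = 0101 → c = 1110110, weight = 5.
  m = 1101 → c = 0111110, weight = 5.
  m = 0011 → c = 1010100, weight = 3.
  m = 1011 → c = 0011100, weight = 3.
  m = 0111 → c = 0001100, weight = 2.
  m = 1111 → c = 1000100, weight = 2.
Tally weights:
  weight 0: 1 codewords.
  weight 1: 1 codewords.
  weight 2: 4 codewords.
  weight 3: 4 codewords.
  weight 4: 3 codewords.
  weight 5: 3 codewords.
Minimum distance d = smallest w > 0 with A_w > 0 = 1.
Sanity: Σ A_w = 16 = 2^4 = 16 ✓.


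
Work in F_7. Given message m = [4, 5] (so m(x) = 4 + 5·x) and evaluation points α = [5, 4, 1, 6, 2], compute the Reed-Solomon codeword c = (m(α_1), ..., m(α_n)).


c = [1, 3, 2, 6, 0]

Message polynomial: m(x) = 4 + 5·x (mod 7).
For each evaluation point α_i, compute m(α_i) mod 7:
  α_1 = 5: Horner steps 5 → 1, so m(5) = 1.
  α_2 = 4: Horner steps 5 → 3, so m(4) = 3.
  α_3 = 1: Horner steps 5 → 2, so m(1) = 2.
  α_4 = 6: Horner steps 5 → 6, so m(6) = 6.
  α_5 = 2: Horner steps 5 → 0, so m(2) = 0.
Codeword c = [1, 3, 2, 6, 0] ∈ F_7^5.


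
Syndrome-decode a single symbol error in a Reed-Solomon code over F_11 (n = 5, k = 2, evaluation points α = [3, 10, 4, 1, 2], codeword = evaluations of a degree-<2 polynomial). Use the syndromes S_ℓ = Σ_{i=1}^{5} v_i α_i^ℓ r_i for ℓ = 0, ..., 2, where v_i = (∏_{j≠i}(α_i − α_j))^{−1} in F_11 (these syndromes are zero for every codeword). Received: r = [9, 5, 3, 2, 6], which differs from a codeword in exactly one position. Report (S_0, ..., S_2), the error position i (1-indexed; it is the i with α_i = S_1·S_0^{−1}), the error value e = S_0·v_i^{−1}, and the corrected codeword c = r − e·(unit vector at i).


S = (7, 10, 8), error at position 1, error magnitude e = 10, c = [10, 5, 3, 2, 6].

Step 1: column multipliers v_i = (∏_{j≠i}(α_i − α_j))^{−1} mod 11.
  i = 1 (α = 3): (3−10)(3−4)(3−1)(3−2) = (−7)·(−1)·2·1 = 14 ≡ 3, so v_1 = 3^{−1} = 4 (mod 11).
  i = 2 (α = 10): (10−3)(10−4)(10−1)(10−2) = 7·6·9·8 = 3024 ≡ 10, so v_2 = 10^{−1} = 10 (mod 11).
  i = 3 (α = 4): (4−3)(4−10)(4−1)(4−2) = 1·(−6)·3·2 = −36 ≡ 8, so v_3 = 8^{−1} = 7 (mod 11).
  i = 4 (α = 1): (1−3)(1−10)(1−4)(1−2) = (−2)·(−9)·(−3)·(−1) = 54 ≡ 10, so v_4 = 10^{−1} = 10 (mod 11).
  i = 5 (α = 2): (2−3)(2−10)(2−4)(2−1) = (−1)·(−8)·(−2)·1 = −16 ≡ 6, so v_5 = 6^{−1} = 2 (mod 11).
  v = [4, 10, 7, 10, 2].
Step 2: syndromes of r = [9, 5, 3, 2, 6] (all sums mod 11).
  S_0 = Σ v_i r_i = 4·9 + 10·5 + 7·3 + 10·2 + 2·6 = 139 ≡ 7.
  S_1 = Σ v_i α_i r_i = 4·3·9 + 10·10·5 + 7·4·3 + 10·1·2 + 2·2·6 = 736 ≡ 10.
  α_i^2 mod 11 = [9, 1, 5, 1, 4].
  S_2 = Σ v_i α_i^2 r_i = 4·9·9 + 10·1·5 + 7·5·3 + 10·1·2 + 2·4·6 = 547 ≡ 8.
  S = (7, 10, 8) ≠ 0, so r is not a codeword (an error is present).
Step 3: locate the error. For a single error e at position i, S_ℓ = v_i·e·α_i^ℓ, so α_err = S_1/S_0.
  S_0^{−1} = 7^{−1} = 8 (mod 11), so α_err = 10·8 = 80 ≡ 3 = α_1. Error position i = 1.
  Consistency check: S_2/S_1 = 8·10 = 80 ≡ 3 = α_err ✓ (single-error assumption holds).
Step 4: error magnitude e = S_0/v_1 = S_0·∏_{j≠1}(α_1 − α_j) = 7·3 = 21 ≡ 10 (mod 11).
Step 5: correct position 1: c_1 = r_1 − e = 9 − 10 ≡ 10 (mod 11). Hence c = [10, 5, 3, 2, 6].
  Check: interpolating c through the α_i gives m(x) = 9 + 4·x (degree < 2) with m(α_i) = c_i for every i, so c is indeed a codeword.


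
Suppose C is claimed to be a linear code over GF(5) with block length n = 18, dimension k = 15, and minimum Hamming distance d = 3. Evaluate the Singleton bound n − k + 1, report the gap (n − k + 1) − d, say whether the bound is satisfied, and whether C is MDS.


Singleton RHS = n − k + 1 = 4, slack = 1, bound satisfied, not MDS.

Singleton bound: d ≤ n − k + 1.
Here n = 18, k = 15, so n − k + 1 = 4.
Given d = 3, check d ≤ 4: YES.
Slack = (n − k + 1) − d = 1.
The code is NOT MDS (slack = 1 > 0).
Description: the claimed parameters are [18, 15, 3]_5; such a code would be non-MDS.


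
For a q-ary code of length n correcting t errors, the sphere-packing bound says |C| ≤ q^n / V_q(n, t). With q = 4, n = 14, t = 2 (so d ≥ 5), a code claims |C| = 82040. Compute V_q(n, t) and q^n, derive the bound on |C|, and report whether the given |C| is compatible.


V_q(n, t) = 862, q^n = 268435456, Hamming bound = 311410, |C| = 82040 ≤ bound (satisfied).

Step 1: Compute V_q(n, t) = Σ_{j=0}^2 C(n, j) (q−1)^j.
  j = 0: C(14,0)·(3)^0 = 1·1 = 1.
  j = 1: C(14,1)·(3)^1 = 14·3 = 42.
  j = 2: C(14,2)·(3)^2 = 91·9 = 819.
  V_q(n, t) = 1 + 42 + 819 = 862.
Step 2: q^n = 4^14 = 268435456.
Step 3: Hamming bound ⌊q^n / V_q(n,t)⌋ = ⌊268435456/862⌋ = 311410.
Step 4: Compare |C| = 82040 to 311410: satisfied.
The claimed |C| lies below the Hamming bound.


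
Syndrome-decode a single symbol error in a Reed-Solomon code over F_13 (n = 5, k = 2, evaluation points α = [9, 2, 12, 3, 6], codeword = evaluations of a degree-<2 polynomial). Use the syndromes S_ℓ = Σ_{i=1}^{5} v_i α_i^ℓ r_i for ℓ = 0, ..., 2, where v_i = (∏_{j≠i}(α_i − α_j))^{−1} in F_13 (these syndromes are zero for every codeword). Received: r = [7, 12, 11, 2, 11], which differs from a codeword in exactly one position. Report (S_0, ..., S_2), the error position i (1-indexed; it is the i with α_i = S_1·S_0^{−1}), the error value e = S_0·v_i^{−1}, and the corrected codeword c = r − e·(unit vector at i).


S = (1, 12, 1), error at position 3, error magnitude e = 8, c = [7, 12, 3, 2, 11].

Step 1: column multipliers v_i = (∏_{j≠i}(α_i − α_j))^{−1} mod 13.
  i = 1 (α = 9): (9−2)(9−12)(9−3)(9−6) = 7·(−3)·6·3 = −378 ≡ 12, so v_1 = 12^{−1} = 12 (mod 13).
  i = 2 (α = 2): (2−9)(2−12)(2−3)(2−6) = (−7)·(−10)·(−1)·(−4) = 280 ≡ 7, so v_2 = 7^{−1} = 2 (mod 13).
  i = 3 (α = 12): (12−9)(12−2)(12−3)(12−6) = 3·10·9·6 = 1620 ≡ 8, so v_3 = 8^{−1} = 5 (mod 13).
  i = 4 (α = 3): (3−9)(3−2)(3−12)(3−6) = (−6)·1·(−9)·(−3) = −162 ≡ 7, so v_4 = 7^{−1} = 2 (mod 13).
  i = 5 (α = 6): (6−9)(6−2)(6−12)(6−3) = (−3)·4·(−6)·3 = 216 ≡ 8, so v_5 = 8^{−1} = 5 (mod 13).
  v = [12, 2, 5, 2, 5].
Step 2: syndromes of r = [7, 12, 11, 2, 11] (all sums mod 13).
  S_0 = Σ v_i r_i = 12·7 + 2·12 + 5·11 + 2·2 + 5·11 = 222 ≡ 1.
  S_1 = Σ v_i α_i r_i = 12·9·7 + 2·2·12 + 5·12·11 + 2·3·2 + 5·6·11 = 1806 ≡ 12.
  α_i^2 mod 13 = [3, 4, 1, 9, 10].
  S_2 = Σ v_i α_i^2 r_i = 12·3·7 + 2·4·12 + 5·1·11 + 2·9·2 + 5·10·11 = 989 ≡ 1.
  S = (1, 12, 1) ≠ 0, so r is not a codeword (an error is present).
Step 3: locate the error. For a single error e at position i, S_ℓ = v_i·e·α_i^ℓ, so α_err = S_1/S_0.
  S_0^{−1} = 1^{−1} = 1 (mod 13), so α_err = 12·1 = 12 ≡ 12 = α_3. Error position i = 3.
  Consistency check: S_2/S_1 = 1·12 = 12 ≡ 12 = α_err ✓ (single-error assumption holds).
Step 4: error magnitude e = S_0/v_3 = S_0·∏_{j≠3}(α_3 − α_j) = 1·8 = 8 ≡ 8 (mod 13).
Step 5: correct position 3: c_3 = r_3 − e = 11 − 8 ≡ 3 (mod 13). Hence c = [7, 12, 3, 2, 11].
  Check: interpolating c through the α_i gives m(x) = 6 + 3·x (degree < 2) with m(α_i) = c_i for every i, so c is indeed a codeword.


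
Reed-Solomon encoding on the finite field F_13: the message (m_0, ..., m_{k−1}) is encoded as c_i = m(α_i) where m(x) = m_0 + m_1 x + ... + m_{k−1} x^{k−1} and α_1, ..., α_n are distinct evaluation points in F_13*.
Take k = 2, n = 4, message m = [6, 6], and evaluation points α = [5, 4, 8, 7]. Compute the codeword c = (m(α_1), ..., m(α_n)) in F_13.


c = [10, 4, 2, 9]

Message polynomial: m(x) = 6 + 6·x (mod 13).
For each evaluation point α_i, compute m(α_i) mod 13:
  α_1 = 5: Horner steps 6 → 10, so m(5) = 10.
  α_2 = 4: Horner steps 6 → 4, so m(4) = 4.
  α_3 = 8: Horner steps 6 → 2, so m(8) = 2.
  α_4 = 7: Horner steps 6 → 9, so m(7) = 9.
Codeword c = [10, 4, 2, 9] ∈ F_13^4.


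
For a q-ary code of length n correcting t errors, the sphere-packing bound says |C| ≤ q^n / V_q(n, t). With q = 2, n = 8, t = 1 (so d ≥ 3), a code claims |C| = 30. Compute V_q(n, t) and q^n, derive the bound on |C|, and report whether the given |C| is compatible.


V_q(n, t) = 9, q^n = 256, Hamming bound = 28, |C| = 30 > bound (violated).

Step 1: Compute V_q(n, t) = Σ_{j=0}^1 C(n, j) (q−1)^j.
  j = 0: C(8,0)·(1)^0 = 1·1 = 1.
  j = 1: C(8,1)·(1)^1 = 8·1 = 8.
  V_q(n, t) = 1 + 8 = 9.
Step 2: q^n = 2^8 = 256.
Step 3: Hamming bound ⌊q^n / V_q(n,t)⌋ = ⌊256/9⌋ = 28.
Step 4: Compare |C| = 30 to 28: violated.
The claimed |C| lies above the Hamming bound, so no 2-ary code of length 8 with d ≥ 3 can have 30 codewords.


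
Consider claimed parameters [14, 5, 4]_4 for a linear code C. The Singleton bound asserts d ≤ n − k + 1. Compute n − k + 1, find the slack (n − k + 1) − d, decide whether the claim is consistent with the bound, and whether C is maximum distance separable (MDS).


Singleton RHS = n − k + 1 = 10, slack = 6, bound satisfied, not MDS.

Singleton bound: d ≤ n − k + 1.
Here n = 14, k = 5, so n − k + 1 = 10.
Given d = 4, check d ≤ 10: YES.
Slack = (n − k + 1) − d = 6.
The code is NOT MDS (slack = 6 > 0).
Description: the claimed parameters are [14, 5, 4]_4; such a code would be non-MDS.


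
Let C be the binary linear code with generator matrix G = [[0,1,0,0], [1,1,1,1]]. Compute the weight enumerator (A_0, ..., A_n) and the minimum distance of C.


Weight distribution: A_0 = 1, A_1 = 1, A_3 = 1, A_4 = 1. Minimum distance d = 1.

Enumerate all 2^2 = 4 messages m ∈ F_2^2.
For each, compute codeword c = mG in F_2^4, then tally its weight.
  m = 00 → c = 0000, weight = 0.
  m = 10 → c = 0100, weight = 1.
  m = 01 → c = 1111, weight = 4.
  m = 11 → c = 1011, weight = 3.
Tally weights:
  weight 0: 1 codewords.
  weight 1: 1 codewords.
  weight 3: 1 codewords.
  weight 4: 1 codewords.
Minimum distance d = smallest w > 0 with A_w > 0 = 1.
Sanity: Σ A_w = 4 = 2^2 = 4 ✓.


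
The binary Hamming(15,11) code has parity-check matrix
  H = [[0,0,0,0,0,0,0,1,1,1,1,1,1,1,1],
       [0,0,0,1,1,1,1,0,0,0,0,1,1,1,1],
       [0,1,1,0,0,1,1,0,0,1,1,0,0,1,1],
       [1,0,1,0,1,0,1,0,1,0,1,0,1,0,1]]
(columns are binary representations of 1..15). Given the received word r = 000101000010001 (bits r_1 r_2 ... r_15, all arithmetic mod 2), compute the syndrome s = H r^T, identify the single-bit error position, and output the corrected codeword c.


s = (0, 1, 1, 0)^T, error position = 6, corrected codeword c = 000100000010001

Compute s = H r^T mod 2 one row at a time:
  s_1 = 0 + 0 + 0 + 1 + 0 + 0 + 0 + 1 = 2 ≡ 0 (mod 2).
  s_2 = 1 + 0 + 1 + 0 + 0 + 0 + 0 + 1 = 3 ≡ 1 (mod 2).
  s_3 = 0 + 0 + 1 + 0 + 0 + 1 + 0 + 1 = 3 ≡ 1 (mod 2).
  s_4 = 0 + 0 + 0 + 0 + 0 + 1 + 0 + 1 = 2 ≡ 0 (mod 2).
s = (0, 1, 1, 0)^T — this equals column 6 of H (binary 0110), so error is at position 6.
Correct: flip bit 6 of r = 000101000010001 to get c = 000100000010001.


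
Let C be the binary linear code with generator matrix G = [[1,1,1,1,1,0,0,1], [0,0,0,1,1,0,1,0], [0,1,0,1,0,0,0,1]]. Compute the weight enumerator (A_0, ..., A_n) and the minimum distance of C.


Weight distribution: A_0 = 1, A_3 = 3, A_4 = 2, A_5 = 1, A_6 = 1. Minimum distance d = 3.

Enumerate all 2^3 = 8 messages m ∈ F_2^3.
For each, compute codeword c = mG in F_2^8, then tally its weight.
  m = 000 → c = 00000000, weight = 0.
  m = 100 → c = 11111001, weight = 6.
  m = 010 → c = 00011010, weight = 3.
  m = 110 → c = 11100011, weight = 5.
  m = 001 → c = 01010001, weight = 3.
  m = 101 → c = 10101000, weight = 3.
  m = 011 → c = 01001011, weight = 4.
  m = 111 → c = 10110010, weight = 4.
Tally weights:
  weight 0: 1 codewords.
  weight 3: 3 codewords.
  weight 4: 2 codewords.
  weight 5: 1 codewords.
  weight 6: 1 codewords.
Minimum distance d = smallest w > 0 with A_w > 0 = 3.
Sanity: Σ A_w = 8 = 2^3 = 8 ✓.
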